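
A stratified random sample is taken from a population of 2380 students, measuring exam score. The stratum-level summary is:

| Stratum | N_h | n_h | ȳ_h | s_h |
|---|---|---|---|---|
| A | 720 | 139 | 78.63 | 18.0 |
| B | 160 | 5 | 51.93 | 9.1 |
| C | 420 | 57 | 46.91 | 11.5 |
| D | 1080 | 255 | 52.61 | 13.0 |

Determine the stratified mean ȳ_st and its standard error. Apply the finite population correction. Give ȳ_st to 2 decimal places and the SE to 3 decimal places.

ȳ_st = Σ W_h ȳ_h = (720·78.63 + 160·51.93 + 420·46.91 + 1080·52.61)/2380 = 59.43000
V̂(ȳ_st) = Σ W_h² (1 − n_h/N_h) s_h²/n_h, with W_h = N_h/N and N = 2380:
  stratum A: (720/2380)²·(1 − 139/720)·18.0²/139 = 0.172141
  stratum B: (160/2380)²·(1 − 5/160)·9.1²/5 = 0.0725121
  stratum C: (420/2380)²·(1 − 57/420)·11.5²/57 = 0.0624486
  stratum D: (1080/2380)²·(1 − 255/1080)·13.0²/255 = 0.104249
V̂(ȳ_st) = 0.411351
SE(ȳ_st) = √0.411351 = 0.641366

ȳ_st ≈ 59.43, SE ≈ 0.641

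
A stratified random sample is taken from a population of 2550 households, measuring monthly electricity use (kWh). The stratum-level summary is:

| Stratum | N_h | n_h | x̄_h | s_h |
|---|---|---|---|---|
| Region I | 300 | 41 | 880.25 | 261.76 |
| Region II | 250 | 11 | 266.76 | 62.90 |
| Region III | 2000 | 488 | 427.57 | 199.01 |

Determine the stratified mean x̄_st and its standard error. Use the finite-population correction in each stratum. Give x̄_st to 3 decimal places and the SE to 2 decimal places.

x̄_st = Σ W_h x̄_h = (300·880.25 + 250·266.76 + 2000·427.57)/2550 = 465.06078
V̂(x̄_st) = Σ W_h² (1 − n_h/N_h) s_h²/n_h, with W_h = N_h/N and N = 2550:
  stratum Region I: (300/2550)²·(1 − 41/300)·261.76²/41 = 19.9693
  stratum Region II: (250/2550)²·(1 − 11/250)·62.90²/11 = 3.30496
  stratum Region III: (2000/2550)²·(1 − 488/2000)·199.01²/488 = 37.7426
V̂(x̄_st) = 61.0168
SE(x̄_st) = √61.0168 = 7.81133

x̄_st ≈ 465.061, SE ≈ 7.81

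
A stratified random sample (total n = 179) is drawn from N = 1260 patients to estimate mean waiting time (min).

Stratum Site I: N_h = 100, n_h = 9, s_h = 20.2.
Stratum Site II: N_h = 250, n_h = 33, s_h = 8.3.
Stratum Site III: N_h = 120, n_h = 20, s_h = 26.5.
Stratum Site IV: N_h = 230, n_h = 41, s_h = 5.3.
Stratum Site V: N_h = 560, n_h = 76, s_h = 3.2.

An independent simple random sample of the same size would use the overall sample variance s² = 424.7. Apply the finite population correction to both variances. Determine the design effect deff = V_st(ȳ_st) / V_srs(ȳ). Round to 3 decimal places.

deff ≈ 0.314

V̂(ȳ_st) = Σ W_h² (1 − n_h/N_h) s_h²/n_h, with W_h = N_h/N and N = 1260:
  stratum Site I: (100/1260)²·(1 − 9/100)·20.2²/9 = 0.259873
  stratum Site II: (250/1260)²·(1 − 33/250)·8.3²/33 = 0.0713347
  stratum Site III: (120/1260)²·(1 − 20/120)·26.5²/20 = 0.265401
  stratum Site IV: (230/1260)²·(1 − 41/230)·5.3²/41 = 0.0187593
  stratum Site V: (560/1260)²·(1 − 76/560)·3.2²/76 = 0.0230027
V_st = 0.63837
V_srs = (1 − 179/1260)·424.7/179 = 2.03556
deff = V_st / V_srs = 0.63837/2.03556 = 0.3136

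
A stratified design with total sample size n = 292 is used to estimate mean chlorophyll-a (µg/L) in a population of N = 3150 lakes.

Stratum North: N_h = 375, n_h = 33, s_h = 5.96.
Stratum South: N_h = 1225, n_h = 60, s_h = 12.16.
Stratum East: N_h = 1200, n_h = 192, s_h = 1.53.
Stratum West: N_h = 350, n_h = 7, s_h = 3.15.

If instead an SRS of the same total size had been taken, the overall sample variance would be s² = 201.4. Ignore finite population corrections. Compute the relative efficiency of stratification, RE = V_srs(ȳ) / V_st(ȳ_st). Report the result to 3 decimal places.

RE ≈ 1.694

V̂(ȳ_st) = Σ W_h² s_h²/n_h, with W_h = N_h/N and N = 3150:
  stratum North: (375/3150)²·5.96²/33 = 0.0152553
  stratum South: (1225/3150)²·12.16²/60 = 0.372707
  stratum East: (1200/3150)²·1.53²/192 = 0.00176939
  stratum West: (350/3150)²·3.15²/7 = 0.0175
V_st = 0.407231
V_srs = s²/n = 201.4/292 = 0.689726
Relative efficiency = V_srs / V_st = 0.689726/0.407231 = 1.6937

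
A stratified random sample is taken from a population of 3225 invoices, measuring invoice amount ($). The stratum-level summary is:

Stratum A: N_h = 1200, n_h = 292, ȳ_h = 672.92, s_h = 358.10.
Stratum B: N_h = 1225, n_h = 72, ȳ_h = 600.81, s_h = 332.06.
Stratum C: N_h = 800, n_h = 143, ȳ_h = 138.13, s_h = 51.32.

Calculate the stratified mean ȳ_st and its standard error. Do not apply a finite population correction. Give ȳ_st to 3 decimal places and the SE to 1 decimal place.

ȳ_st ≈ 512.868, SE ≈ 16.8

ȳ_st = Σ W_h ȳ_h = (1200·672.92 + 1225·600.81 + 800·138.13)/3225 = 512.86829
V̂(ȳ_st) = Σ W_h² s_h²/n_h, with W_h = N_h/N and N = 3225:
  stratum A: (1200/3225)²·358.10²/292 = 60.8035
  stratum B: (1225/3225)²·332.06²/72 = 220.96
  stratum C: (800/3225)²·51.32²/143 = 1.13333
V̂(ȳ_st) = 282.897
SE(ȳ_st) = √282.897 = 16.8195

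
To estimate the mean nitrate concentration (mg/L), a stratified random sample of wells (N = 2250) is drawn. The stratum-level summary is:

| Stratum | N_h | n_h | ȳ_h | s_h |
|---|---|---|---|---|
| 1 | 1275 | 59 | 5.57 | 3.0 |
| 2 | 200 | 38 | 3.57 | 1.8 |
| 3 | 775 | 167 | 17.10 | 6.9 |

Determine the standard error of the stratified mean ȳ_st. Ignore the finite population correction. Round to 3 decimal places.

V̂(ȳ_st) = Σ W_h² s_h²/n_h, with W_h = N_h/N and N = 2250:
  stratum 1: (1275/2250)²·3.0²/59 = 0.0489831
  stratum 2: (200/2250)²·1.8²/38 = 0.000673684
  stratum 3: (775/2250)²·6.9²/167 = 0.0338236
V̂(ȳ_st) = 0.0834804
SE(ȳ_st) = √0.0834804 = 0.28893

SE(ȳ_st) ≈ 0.289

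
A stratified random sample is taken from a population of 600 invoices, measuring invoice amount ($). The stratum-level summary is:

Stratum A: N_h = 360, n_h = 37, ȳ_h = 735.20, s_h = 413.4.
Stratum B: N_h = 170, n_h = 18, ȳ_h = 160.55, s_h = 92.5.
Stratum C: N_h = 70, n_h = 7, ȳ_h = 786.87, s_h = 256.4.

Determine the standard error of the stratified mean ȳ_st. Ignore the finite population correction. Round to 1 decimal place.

V̂(ȳ_st) = Σ W_h² s_h²/n_h, with W_h = N_h/N and N = 600:
  stratum A: (360/600)²·413.4²/37 = 1662.81
  stratum B: (170/600)²·92.5²/18 = 38.1598
  stratum C: (70/600)²·256.4²/7 = 127.83
V̂(ȳ_st) = 1828.8
SE(ȳ_st) = √1828.8 = 42.7644

SE(ȳ_st) ≈ 42.8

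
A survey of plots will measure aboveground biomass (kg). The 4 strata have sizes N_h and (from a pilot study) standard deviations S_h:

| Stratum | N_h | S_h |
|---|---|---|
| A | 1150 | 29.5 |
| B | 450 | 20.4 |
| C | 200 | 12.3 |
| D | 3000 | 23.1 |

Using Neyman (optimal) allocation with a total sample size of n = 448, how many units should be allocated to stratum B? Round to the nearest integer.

36

Neyman allocation: n_h = n · N_h S_h / Σ N_i S_i, with n = 448.
  stratum A: N_h·S_h = 1150·29.5 = 33925.00
  stratum B: N_h·S_h = 450·20.4 = 9180.00
  stratum C: N_h·S_h = 200·12.3 = 2460.00
  stratum D: N_h·S_h = 3000·23.1 = 69300.00
Σ N_h S_h = 114865.00
n for stratum B = 448·9180.00/114865.00 = 35.804 → 36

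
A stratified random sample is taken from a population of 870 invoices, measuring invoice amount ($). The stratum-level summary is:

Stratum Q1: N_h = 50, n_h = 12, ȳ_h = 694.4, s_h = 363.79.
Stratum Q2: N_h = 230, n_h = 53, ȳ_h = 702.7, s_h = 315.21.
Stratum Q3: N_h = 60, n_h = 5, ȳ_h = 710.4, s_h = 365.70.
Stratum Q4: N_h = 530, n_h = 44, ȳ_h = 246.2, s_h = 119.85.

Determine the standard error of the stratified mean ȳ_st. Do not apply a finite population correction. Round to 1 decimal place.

V̂(ȳ_st) = Σ W_h² s_h²/n_h, with W_h = N_h/N and N = 870:
  stratum Q1: (50/870)²·363.79²/12 = 36.4269
  stratum Q2: (230/870)²·315.21²/53 = 131.021
  stratum Q3: (60/870)²·365.70²/5 = 127.217
  stratum Q4: (530/870)²·119.85²/44 = 121.154
V̂(ȳ_st) = 415.818
SE(ȳ_st) = √415.818 = 20.3916

SE(ȳ_st) ≈ 20.4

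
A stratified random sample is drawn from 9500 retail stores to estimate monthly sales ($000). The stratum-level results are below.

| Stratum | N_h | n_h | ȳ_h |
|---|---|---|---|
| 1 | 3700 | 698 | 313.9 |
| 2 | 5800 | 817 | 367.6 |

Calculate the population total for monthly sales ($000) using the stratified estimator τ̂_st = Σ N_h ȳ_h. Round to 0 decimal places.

τ̂_st = Σ N_h ȳ_h = 3700·313.9 + 5800·367.6 = 3293510

τ̂_st ≈ 3293510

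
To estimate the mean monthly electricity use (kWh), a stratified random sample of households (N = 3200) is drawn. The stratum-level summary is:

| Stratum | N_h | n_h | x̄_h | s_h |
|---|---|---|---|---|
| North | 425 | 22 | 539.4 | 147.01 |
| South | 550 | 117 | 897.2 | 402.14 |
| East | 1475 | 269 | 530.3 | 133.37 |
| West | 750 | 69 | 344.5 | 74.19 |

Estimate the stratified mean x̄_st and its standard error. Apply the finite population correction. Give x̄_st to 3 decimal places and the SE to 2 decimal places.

x̄_st ≈ 551.023, SE ≈ 8.00

x̄_st = Σ W_h x̄_h = (425·539.4 + 550·897.2 + 1475·530.3 + 750·344.5)/3200 = 551.02266
V̂(x̄_st) = Σ W_h² (1 − n_h/N_h) s_h²/n_h, with W_h = N_h/N and N = 3200:
  stratum North: (425/3200)²·(1 − 22/425)·147.01²/22 = 16.431
  stratum South: (550/3200)²·(1 − 117/550)·402.14²/117 = 32.1454
  stratum East: (1475/3200)²·(1 − 269/1475)·133.37²/269 = 11.4869
  stratum West: (750/3200)²·(1 − 69/750)·74.19²/69 = 3.97878
V̂(x̄_st) = 64.0422
SE(x̄_st) = √64.0422 = 8.00264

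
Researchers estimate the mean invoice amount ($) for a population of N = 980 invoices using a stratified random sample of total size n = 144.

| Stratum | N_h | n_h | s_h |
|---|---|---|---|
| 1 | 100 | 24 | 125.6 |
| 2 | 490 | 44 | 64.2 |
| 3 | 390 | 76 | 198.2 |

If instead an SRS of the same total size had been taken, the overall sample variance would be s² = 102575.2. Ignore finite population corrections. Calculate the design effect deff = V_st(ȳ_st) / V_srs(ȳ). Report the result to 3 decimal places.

V̂(ȳ_st) = Σ W_h² s_h²/n_h, with W_h = N_h/N and N = 980:
  stratum 1: (100/980)²·125.6²/24 = 6.84409
  stratum 2: (490/980)²·64.2²/44 = 23.4184
  stratum 3: (390/980)²·198.2²/76 = 81.8598
V_st = 112.122
V_srs = s²/n = 102575.2/144 = 712.328
deff = V_st / V_srs = 112.122/712.328 = 0.1574

deff ≈ 0.157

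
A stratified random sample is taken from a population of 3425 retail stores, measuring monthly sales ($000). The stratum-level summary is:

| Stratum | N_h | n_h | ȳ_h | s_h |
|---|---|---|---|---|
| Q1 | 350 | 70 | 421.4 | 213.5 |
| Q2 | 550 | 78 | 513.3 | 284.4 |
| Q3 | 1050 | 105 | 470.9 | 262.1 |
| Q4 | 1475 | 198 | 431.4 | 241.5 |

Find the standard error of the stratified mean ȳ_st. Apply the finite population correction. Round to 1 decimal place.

SE(ȳ_st) ≈ 11.4

V̂(ȳ_st) = Σ W_h² (1 − n_h/N_h) s_h²/n_h, with W_h = N_h/N and N = 3425:
  stratum Q1: (350/3425)²·(1 − 70/350)·213.5²/70 = 5.44005
  stratum Q2: (550/3425)²·(1 − 78/550)·284.4²/78 = 22.9482
  stratum Q3: (1050/3425)²·(1 − 105/1050)·262.1²/105 = 55.3407
  stratum Q4: (1475/3425)²·(1 − 198/1475)·241.5²/198 = 47.2967
V̂(ȳ_st) = 131.026
SE(ȳ_st) = √131.026 = 11.4466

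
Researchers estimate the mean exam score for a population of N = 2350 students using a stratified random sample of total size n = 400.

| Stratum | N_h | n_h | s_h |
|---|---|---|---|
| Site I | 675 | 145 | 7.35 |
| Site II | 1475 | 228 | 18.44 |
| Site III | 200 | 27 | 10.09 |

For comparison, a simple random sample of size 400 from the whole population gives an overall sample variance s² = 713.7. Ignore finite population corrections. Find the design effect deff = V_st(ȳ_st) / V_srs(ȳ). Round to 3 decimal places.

V̂(ȳ_st) = Σ W_h² s_h²/n_h, with W_h = N_h/N and N = 2350:
  stratum Site I: (675/2350)²·7.35²/145 = 0.0307382
  stratum Site II: (1475/2350)²·18.44²/228 = 0.587537
  stratum Site III: (200/2350)²·10.09²/27 = 0.0273113
V_st = 0.645587
V_srs = s²/n = 713.7/400 = 1.78425
deff = V_st / V_srs = 0.645587/1.78425 = 0.3618

deff ≈ 0.362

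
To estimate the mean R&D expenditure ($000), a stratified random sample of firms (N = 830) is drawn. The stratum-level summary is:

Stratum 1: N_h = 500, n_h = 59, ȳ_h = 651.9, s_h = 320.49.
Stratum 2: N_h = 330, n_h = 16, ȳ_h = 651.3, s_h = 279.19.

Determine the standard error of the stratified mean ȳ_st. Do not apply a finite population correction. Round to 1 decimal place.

SE(ȳ_st) ≈ 37.4

V̂(ȳ_st) = Σ W_h² s_h²/n_h, with W_h = N_h/N and N = 830:
  stratum 1: (500/830)²·320.49²/59 = 631.773
  stratum 2: (330/830)²·279.19²/16 = 770.108
V̂(ȳ_st) = 1401.88
SE(ȳ_st) = √1401.88 = 37.4417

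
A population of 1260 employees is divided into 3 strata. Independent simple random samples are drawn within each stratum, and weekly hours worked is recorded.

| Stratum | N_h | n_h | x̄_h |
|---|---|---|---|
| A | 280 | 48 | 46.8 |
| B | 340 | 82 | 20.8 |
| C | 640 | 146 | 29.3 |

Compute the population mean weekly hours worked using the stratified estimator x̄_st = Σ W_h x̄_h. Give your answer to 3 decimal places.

N = Σ N_h = 1260. Stratum weights W_h = N_h/N.
x̄_st = (280·46.8 + 340·20.8 + 640·29.3) / 1260 = 30.89524

x̄_st ≈ 30.895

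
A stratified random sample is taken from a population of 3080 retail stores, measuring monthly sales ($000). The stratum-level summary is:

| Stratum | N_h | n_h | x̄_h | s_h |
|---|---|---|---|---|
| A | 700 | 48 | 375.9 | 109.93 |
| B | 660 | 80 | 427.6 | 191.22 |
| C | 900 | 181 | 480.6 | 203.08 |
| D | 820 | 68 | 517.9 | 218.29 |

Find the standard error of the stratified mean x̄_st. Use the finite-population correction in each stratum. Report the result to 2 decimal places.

V̂(x̄_st) = Σ W_h² (1 − n_h/N_h) s_h²/n_h, with W_h = N_h/N and N = 3080:
  stratum A: (700/3080)²·(1 − 48/700)·109.93²/48 = 12.1125
  stratum B: (660/3080)²·(1 − 80/660)·191.22²/80 = 18.4437
  stratum C: (900/3080)²·(1 − 181/900)·203.08²/181 = 15.5427
  stratum D: (820/3080)²·(1 − 68/820)·218.29²/68 = 45.5501
V̂(x̄_st) = 91.6489
SE(x̄_st) = √91.6489 = 9.57335

SE(x̄_st) ≈ 9.57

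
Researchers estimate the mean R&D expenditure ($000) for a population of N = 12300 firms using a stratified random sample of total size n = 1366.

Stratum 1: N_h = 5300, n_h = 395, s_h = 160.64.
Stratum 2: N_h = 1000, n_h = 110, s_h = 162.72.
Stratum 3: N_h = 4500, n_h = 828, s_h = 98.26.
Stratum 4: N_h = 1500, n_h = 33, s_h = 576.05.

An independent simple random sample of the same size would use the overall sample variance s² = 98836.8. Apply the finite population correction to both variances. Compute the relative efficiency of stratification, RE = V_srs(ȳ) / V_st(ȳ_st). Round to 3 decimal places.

RE ≈ 0.402

V̂(ȳ_st) = Σ W_h² (1 − n_h/N_h) s_h²/n_h, with W_h = N_h/N and N = 12300:
  stratum 1: (5300/12300)²·(1 − 395/5300)·160.64²/395 = 11.2257
  stratum 2: (1000/12300)²·(1 − 110/1000)·162.72²/110 = 1.41602
  stratum 3: (4500/12300)²·(1 − 828/4500)·98.26²/828 = 1.27359
  stratum 4: (1500/12300)²·(1 − 33/1500)·576.05²/33 = 146.257
V_st = 160.173
V_srs = (1 − 1366/12300)·98836.8/1366 = 64.3194
Relative efficiency = V_srs / V_st = 64.3194/160.173 = 0.4016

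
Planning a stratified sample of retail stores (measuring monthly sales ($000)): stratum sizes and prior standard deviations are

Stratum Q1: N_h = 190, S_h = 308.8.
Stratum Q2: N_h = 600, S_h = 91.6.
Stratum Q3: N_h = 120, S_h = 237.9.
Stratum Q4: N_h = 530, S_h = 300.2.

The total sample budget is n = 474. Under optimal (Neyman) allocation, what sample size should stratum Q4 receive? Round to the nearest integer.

Neyman allocation: n_h = n · N_h S_h / Σ N_i S_i, with n = 474.
  stratum Q1: N_h·S_h = 190·308.8 = 58672.00
  stratum Q2: N_h·S_h = 600·91.6 = 54960.00
  stratum Q3: N_h·S_h = 120·237.9 = 28548.00
  stratum Q4: N_h·S_h = 530·300.2 = 159106.00
Σ N_h S_h = 301286.00
n for stratum Q4 = 474·159106.00/301286.00 = 250.314 → 250

250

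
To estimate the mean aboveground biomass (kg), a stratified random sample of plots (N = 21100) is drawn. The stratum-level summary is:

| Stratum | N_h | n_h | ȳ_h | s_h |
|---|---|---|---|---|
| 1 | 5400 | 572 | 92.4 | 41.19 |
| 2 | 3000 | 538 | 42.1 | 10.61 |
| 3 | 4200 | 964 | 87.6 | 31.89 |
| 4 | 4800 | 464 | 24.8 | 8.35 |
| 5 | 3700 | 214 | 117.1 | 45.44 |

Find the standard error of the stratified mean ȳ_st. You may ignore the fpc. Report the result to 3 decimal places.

V̂(ȳ_st) = Σ W_h² s_h²/n_h, with W_h = N_h/N and N = 21100:
  stratum 1: (5400/21100)²·41.19²/572 = 0.194272
  stratum 2: (3000/21100)²·10.61²/538 = 0.00422986
  stratum 3: (4200/21100)²·31.89²/964 = 0.041799
  stratum 4: (4800/21100)²·8.35²/464 = 0.00777629
  stratum 5: (3700/21100)²·45.44²/214 = 0.296689
V̂(ȳ_st) = 0.544766
SE(ȳ_st) = √0.544766 = 0.738083

SE(ȳ_st) ≈ 0.738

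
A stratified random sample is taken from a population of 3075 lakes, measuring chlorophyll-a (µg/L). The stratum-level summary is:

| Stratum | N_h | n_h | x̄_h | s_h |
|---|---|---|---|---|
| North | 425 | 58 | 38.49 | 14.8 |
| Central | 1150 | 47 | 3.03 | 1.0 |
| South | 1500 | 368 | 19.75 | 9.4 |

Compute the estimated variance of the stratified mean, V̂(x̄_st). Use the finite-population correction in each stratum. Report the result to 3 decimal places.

V̂(x̄_st) = Σ W_h² (1 − n_h/N_h) s_h²/n_h, with W_h = N_h/N and N = 3075:
  stratum North: (425/3075)²·(1 − 58/425)·14.8²/58 = 0.062296
  stratum Central: (1150/3075)²·(1 − 47/1150)·1.0²/47 = 0.00285421
  stratum South: (1500/3075)²·(1 − 368/1500)·9.4²/368 = 0.0431177
V̂(x̄_st) = 0.108268

V̂(x̄_st) ≈ 0.108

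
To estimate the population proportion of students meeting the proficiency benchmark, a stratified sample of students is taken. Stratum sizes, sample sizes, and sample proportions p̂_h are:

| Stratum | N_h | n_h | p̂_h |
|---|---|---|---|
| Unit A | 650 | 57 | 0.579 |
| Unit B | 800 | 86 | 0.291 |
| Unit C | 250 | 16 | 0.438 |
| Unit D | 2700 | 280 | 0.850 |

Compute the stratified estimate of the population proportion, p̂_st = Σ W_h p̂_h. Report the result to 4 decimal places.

N = 4400; stratum weights W_h = N_h/N.
p̂_st = Σ W_h p̂_h = (650·0.579 + 800·0.291 + 250·0.438 + 2700·0.850)/4400 = 0.68492

p̂_st ≈ 0.6849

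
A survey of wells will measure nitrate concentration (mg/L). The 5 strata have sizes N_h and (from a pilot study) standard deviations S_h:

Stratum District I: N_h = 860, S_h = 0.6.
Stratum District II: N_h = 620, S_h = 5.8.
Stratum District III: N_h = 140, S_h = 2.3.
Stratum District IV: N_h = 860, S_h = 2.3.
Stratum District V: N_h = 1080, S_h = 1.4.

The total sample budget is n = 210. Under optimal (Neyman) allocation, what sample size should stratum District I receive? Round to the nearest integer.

Neyman allocation: n_h = n · N_h S_h / Σ N_i S_i, with n = 210.
  stratum District I: N_h·S_h = 860·0.6 = 516.00
  stratum District II: N_h·S_h = 620·5.8 = 3596.00
  stratum District III: N_h·S_h = 140·2.3 = 322.00
  stratum District IV: N_h·S_h = 860·2.3 = 1978.00
  stratum District V: N_h·S_h = 1080·1.4 = 1512.00
Σ N_h S_h = 7924.00
n for stratum District I = 210·516.00/7924.00 = 13.675 → 14

14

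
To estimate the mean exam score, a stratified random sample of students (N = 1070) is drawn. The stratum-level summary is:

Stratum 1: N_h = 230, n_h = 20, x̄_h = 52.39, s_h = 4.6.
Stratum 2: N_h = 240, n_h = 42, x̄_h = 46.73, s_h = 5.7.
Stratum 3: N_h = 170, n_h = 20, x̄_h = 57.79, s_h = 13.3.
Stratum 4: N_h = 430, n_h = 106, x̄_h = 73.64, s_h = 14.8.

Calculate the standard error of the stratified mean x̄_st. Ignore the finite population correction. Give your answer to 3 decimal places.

V̂(x̄_st) = Σ W_h² s_h²/n_h, with W_h = N_h/N and N = 1070:
  stratum 1: (230/1070)²·4.6²/20 = 0.0488848
  stratum 2: (240/1070)²·5.7²/42 = 0.0389184
  stratum 3: (170/1070)²·13.3²/20 = 0.223256
  stratum 4: (430/1070)²·14.8²/106 = 0.333724
V̂(x̄_st) = 0.644783
SE(x̄_st) = √0.644783 = 0.802984

SE(x̄_st) ≈ 0.803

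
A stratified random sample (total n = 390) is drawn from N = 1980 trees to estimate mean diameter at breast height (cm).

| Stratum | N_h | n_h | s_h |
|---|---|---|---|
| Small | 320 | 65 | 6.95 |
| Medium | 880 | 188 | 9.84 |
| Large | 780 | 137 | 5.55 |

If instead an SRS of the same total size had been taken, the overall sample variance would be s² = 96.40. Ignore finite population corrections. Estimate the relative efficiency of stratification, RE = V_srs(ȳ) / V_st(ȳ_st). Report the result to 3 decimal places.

V̂(ȳ_st) = Σ W_h² s_h²/n_h, with W_h = N_h/N and N = 1980:
  stratum Small: (320/1980)²·6.95²/65 = 0.01941
  stratum Medium: (880/1980)²·9.84²/188 = 0.101734
  stratum Large: (780/1980)²·5.55²/137 = 0.0348919
V_st = 0.156036
V_srs = s²/n = 96.40/390 = 0.247179
Relative efficiency = V_srs / V_st = 0.247179/0.156036 = 1.5841

RE ≈ 1.584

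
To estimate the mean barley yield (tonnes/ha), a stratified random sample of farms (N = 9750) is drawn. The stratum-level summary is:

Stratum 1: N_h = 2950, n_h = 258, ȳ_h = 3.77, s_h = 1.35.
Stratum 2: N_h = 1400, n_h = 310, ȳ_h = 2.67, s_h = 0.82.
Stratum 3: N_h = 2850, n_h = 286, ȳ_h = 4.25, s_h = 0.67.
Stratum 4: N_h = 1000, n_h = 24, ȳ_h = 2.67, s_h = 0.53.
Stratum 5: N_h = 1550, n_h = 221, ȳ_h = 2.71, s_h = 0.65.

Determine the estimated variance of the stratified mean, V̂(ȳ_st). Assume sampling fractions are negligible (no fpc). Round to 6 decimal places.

V̂(ȳ_st) = Σ W_h² s_h²/n_h, with W_h = N_h/N and N = 9750:
  stratum 1: (2950/9750)²·1.35²/258 = 0.00064667
  stratum 2: (1400/9750)²·0.82²/310 = 4.47211e-05
  stratum 3: (2850/9750)²·0.67²/286 = 0.000134111
  stratum 4: (1000/9750)²·0.53²/24 = 0.000123121
  stratum 5: (1550/9750)²·0.65²/221 = 4.83157e-05
V̂(ȳ_st) = 0.000996938

V̂(ȳ_st) ≈ 0.000997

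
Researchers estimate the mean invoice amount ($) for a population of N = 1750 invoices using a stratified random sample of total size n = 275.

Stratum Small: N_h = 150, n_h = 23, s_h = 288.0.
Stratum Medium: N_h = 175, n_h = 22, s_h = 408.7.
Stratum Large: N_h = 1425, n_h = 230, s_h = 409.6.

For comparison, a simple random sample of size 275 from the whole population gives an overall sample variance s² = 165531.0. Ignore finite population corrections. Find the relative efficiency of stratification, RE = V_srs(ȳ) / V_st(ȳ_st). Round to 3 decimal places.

V̂(ȳ_st) = Σ W_h² s_h²/n_h, with W_h = N_h/N and N = 1750:
  stratum Small: (150/1750)²·288.0²/23 = 26.495
  stratum Medium: (175/1750)²·408.7²/22 = 75.9253
  stratum Large: (1425/1750)²·409.6²/230 = 483.666
V_st = 586.086
V_srs = s²/n = 165531.0/275 = 601.931
Relative efficiency = V_srs / V_st = 601.931/586.086 = 1.0270

RE ≈ 1.027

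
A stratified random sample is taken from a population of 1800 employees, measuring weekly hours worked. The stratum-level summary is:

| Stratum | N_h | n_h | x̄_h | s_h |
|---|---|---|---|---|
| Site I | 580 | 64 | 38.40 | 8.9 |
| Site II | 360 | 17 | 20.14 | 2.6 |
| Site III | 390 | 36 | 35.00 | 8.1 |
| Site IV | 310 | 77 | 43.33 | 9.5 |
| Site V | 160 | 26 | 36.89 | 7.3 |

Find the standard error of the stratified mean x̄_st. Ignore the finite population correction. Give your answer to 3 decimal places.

SE(x̄_st) ≈ 0.530

V̂(x̄_st) = Σ W_h² s_h²/n_h, with W_h = N_h/N and N = 1800:
  stratum Site I: (580/1800)²·8.9²/64 = 0.128502
  stratum Site II: (360/1800)²·2.6²/17 = 0.0159059
  stratum Site III: (390/1800)²·8.1²/36 = 0.0855563
  stratum Site IV: (310/1800)²·9.5²/77 = 0.0347644
  stratum Site V: (160/1800)²·7.3²/26 = 0.0161945
V̂(x̄_st) = 0.280923
SE(x̄_st) = √0.280923 = 0.530022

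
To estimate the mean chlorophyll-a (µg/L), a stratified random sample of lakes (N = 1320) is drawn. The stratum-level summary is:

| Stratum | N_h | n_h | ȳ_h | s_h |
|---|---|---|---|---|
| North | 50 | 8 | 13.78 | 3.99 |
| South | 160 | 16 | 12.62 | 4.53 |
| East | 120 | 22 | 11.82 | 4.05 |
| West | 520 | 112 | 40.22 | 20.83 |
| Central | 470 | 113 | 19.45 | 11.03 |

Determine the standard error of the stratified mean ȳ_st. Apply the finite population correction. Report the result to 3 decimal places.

V̂(ȳ_st) = Σ W_h² (1 − n_h/N_h) s_h²/n_h, with W_h = N_h/N and N = 1320:
  stratum North: (50/1320)²·(1 − 8/50)·3.99²/8 = 0.00239843
  stratum South: (160/1320)²·(1 − 16/160)·4.53²/16 = 0.0169594
  stratum East: (120/1320)²·(1 − 22/120)·4.05²/22 = 0.00503207
  stratum West: (520/1320)²·(1 − 112/520)·20.83²/112 = 0.471711
  stratum Central: (470/1320)²·(1 − 113/470)·11.03²/113 = 0.103679
V̂(ȳ_st) = 0.59978
SE(ȳ_st) = √0.59978 = 0.774455

SE(ȳ_st) ≈ 0.774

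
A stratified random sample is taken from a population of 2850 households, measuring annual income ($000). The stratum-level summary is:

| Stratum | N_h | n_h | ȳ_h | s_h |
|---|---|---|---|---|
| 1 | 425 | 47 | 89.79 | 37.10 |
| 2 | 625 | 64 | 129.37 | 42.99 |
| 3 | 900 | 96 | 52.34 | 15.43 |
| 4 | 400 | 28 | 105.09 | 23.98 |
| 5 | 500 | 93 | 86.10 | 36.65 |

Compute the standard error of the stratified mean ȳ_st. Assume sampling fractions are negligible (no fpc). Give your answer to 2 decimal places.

V̂(ȳ_st) = Σ W_h² s_h²/n_h, with W_h = N_h/N and N = 2850:
  stratum 1: (425/2850)²·37.10²/47 = 0.651236
  stratum 2: (625/2850)²·42.99²/64 = 1.38875
  stratum 3: (900/2850)²·15.43²/96 = 0.247318
  stratum 4: (400/2850)²·23.98²/28 = 0.404548
  stratum 5: (500/2850)²·36.65²/93 = 0.444545
V̂(ȳ_st) = 3.1364
SE(ȳ_st) = √3.1364 = 1.77099

SE(ȳ_st) ≈ 1.77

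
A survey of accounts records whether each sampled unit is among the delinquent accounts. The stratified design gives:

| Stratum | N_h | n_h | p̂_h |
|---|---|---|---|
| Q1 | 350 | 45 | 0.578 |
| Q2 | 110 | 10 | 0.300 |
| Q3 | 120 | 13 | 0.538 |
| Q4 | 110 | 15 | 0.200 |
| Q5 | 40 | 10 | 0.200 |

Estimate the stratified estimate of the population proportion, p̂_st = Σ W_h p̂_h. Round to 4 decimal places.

p̂_st ≈ 0.4519

N = 730; stratum weights W_h = N_h/N.
p̂_st = Σ W_h p̂_h = (350·0.578 + 110·0.300 + 120·0.538 + 110·0.200 + 40·0.200)/730 = 0.45186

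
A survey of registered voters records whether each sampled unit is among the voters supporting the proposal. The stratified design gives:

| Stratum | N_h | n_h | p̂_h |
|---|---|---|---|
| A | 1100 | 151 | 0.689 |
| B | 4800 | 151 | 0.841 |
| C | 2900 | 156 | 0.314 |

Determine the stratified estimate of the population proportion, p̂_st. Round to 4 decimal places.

N = 8800; stratum weights W_h = N_h/N.
p̂_st = Σ W_h p̂_h = (1100·0.689 + 4800·0.841 + 2900·0.314)/8800 = 0.64833

p̂_st ≈ 0.6483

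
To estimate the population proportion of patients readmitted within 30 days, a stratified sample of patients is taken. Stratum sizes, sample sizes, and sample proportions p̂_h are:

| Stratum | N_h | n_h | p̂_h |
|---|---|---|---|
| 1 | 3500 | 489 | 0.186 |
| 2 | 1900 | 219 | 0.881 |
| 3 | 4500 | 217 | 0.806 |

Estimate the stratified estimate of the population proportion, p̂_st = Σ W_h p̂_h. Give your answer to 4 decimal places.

N = 9900; stratum weights W_h = N_h/N.
p̂_st = Σ W_h p̂_h = (3500·0.186 + 1900·0.881 + 4500·0.806)/9900 = 0.60120

p̂_st ≈ 0.6012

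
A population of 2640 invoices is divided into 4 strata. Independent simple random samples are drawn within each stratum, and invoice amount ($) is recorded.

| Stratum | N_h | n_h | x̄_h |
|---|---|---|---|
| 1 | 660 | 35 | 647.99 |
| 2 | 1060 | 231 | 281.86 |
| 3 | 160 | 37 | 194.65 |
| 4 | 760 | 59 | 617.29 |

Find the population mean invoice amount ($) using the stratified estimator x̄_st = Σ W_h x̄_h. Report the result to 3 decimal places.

N = Σ N_h = 2640. Stratum weights W_h = N_h/N.
x̄_st = (660·647.99 + 1060·281.86 + 160·194.65 + 760·617.29) / 2640 = 464.67023

x̄_st ≈ 464.670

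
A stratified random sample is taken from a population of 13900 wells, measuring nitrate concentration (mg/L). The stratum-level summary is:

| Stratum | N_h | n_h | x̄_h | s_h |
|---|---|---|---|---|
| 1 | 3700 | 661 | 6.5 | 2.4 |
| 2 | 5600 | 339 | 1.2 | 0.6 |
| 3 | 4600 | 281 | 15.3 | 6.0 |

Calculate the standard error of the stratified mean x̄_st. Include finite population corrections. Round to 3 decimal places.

SE(x̄_st) ≈ 0.118

V̂(x̄_st) = Σ W_h² (1 − n_h/N_h) s_h²/n_h, with W_h = N_h/N and N = 13900:
  stratum 1: (3700/13900)²·(1 − 661/3700)·2.4²/661 = 0.000507135
  stratum 2: (5600/13900)²·(1 − 339/5600)·0.6²/339 = 0.000161931
  stratum 3: (4600/13900)²·(1 − 281/4600)·6.0²/281 = 0.0131737
V̂(x̄_st) = 0.0138428
SE(x̄_st) = √0.0138428 = 0.117655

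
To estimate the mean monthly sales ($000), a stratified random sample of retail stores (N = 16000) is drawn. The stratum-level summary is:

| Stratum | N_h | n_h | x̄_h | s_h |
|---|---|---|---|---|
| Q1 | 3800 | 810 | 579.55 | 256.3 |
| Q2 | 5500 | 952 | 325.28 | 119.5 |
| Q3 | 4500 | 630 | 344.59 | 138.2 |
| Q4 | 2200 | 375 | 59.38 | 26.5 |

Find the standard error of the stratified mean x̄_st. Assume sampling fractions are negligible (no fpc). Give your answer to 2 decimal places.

SE(x̄_st) ≈ 2.96

V̂(x̄_st) = Σ W_h² s_h²/n_h, with W_h = N_h/N and N = 16000:
  stratum Q1: (3800/16000)²·256.3²/810 = 4.57446
  stratum Q2: (5500/16000)²·119.5²/952 = 1.77249
  stratum Q3: (4500/16000)²·138.2²/630 = 2.39806
  stratum Q4: (2200/16000)²·26.5²/375 = 0.0354051
V̂(x̄_st) = 8.78042
SE(x̄_st) = √8.78042 = 2.96318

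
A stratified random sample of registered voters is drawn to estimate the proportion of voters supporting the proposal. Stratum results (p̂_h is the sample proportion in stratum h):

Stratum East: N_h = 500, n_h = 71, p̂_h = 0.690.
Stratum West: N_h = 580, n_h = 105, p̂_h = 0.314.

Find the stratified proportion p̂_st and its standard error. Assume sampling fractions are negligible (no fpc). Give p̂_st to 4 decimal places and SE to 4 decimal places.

p̂_st ≈ 0.4881, SE ≈ 0.0354

N = 1080; stratum weights W_h = N_h/N.
p̂_st = Σ W_h p̂_h = (500·0.690 + 580·0.314)/1080 = 0.48807
V̂(p̂_st) = Σ W_h² p̂_h(1−p̂_h)/(n_h−1):
  stratum East: (500/1080)²·0.690·0.310/70 = 0.000654946
  stratum West: (580/1080)²·0.314·0.686/104 = 0.00059735
V̂(p̂_st) = 0.0012523; SE = √V̂ = 0.0353878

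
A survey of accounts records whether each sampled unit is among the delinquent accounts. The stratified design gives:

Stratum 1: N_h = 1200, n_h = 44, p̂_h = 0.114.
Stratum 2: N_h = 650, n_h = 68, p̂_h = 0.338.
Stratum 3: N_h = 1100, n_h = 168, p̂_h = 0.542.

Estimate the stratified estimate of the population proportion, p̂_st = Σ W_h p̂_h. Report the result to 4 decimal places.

p̂_st ≈ 0.3229

N = 2950; stratum weights W_h = N_h/N.
p̂_st = Σ W_h p̂_h = (1200·0.114 + 650·0.338 + 1100·0.542)/2950 = 0.32295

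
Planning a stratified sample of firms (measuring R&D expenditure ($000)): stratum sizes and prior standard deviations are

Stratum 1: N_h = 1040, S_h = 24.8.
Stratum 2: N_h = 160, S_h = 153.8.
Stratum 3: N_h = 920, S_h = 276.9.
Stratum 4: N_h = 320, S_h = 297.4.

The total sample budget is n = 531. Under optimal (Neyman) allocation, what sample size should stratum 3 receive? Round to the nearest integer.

Neyman allocation: n_h = n · N_h S_h / Σ N_i S_i, with n = 531.
  stratum 1: N_h·S_h = 1040·24.8 = 25792.00
  stratum 2: N_h·S_h = 160·153.8 = 24608.00
  stratum 3: N_h·S_h = 920·276.9 = 254748.00
  stratum 4: N_h·S_h = 320·297.4 = 95168.00
Σ N_h S_h = 400316.00
n for stratum 3 = 531·254748.00/400316.00 = 337.911 → 338

338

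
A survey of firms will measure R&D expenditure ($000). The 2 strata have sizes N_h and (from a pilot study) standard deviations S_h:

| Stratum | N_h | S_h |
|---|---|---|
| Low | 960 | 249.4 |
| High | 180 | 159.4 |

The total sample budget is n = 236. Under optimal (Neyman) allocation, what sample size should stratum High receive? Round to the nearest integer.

Neyman allocation: n_h = n · N_h S_h / Σ N_i S_i, with n = 236.
  stratum Low: N_h·S_h = 960·249.4 = 239424.00
  stratum High: N_h·S_h = 180·159.4 = 28692.00
Σ N_h S_h = 268116.00
n for stratum High = 236·28692.00/268116.00 = 25.255 → 25

25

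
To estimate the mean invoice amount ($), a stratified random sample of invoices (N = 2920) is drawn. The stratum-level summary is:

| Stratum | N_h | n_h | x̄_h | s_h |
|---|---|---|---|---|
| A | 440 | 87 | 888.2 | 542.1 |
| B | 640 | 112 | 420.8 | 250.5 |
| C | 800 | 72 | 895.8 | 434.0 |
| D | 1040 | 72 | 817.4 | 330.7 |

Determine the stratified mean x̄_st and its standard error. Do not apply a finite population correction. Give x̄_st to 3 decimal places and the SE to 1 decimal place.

x̄_st = Σ W_h x̄_h = (440·888.2 + 640·420.8 + 800·895.8 + 1040·817.4)/2920 = 762.62192
V̂(x̄_st) = Σ W_h² s_h²/n_h, with W_h = N_h/N and N = 2920:
  stratum A: (440/2920)²·542.1²/87 = 76.6971
  stratum B: (640/2920)²·250.5²/112 = 26.9148
  stratum C: (800/2920)²·434.0²/72 = 196.364
  stratum D: (1040/2920)²·330.7²/72 = 192.68
V̂(x̄_st) = 492.656
SE(x̄_st) = √492.656 = 22.1959

x̄_st ≈ 762.622, SE ≈ 22.2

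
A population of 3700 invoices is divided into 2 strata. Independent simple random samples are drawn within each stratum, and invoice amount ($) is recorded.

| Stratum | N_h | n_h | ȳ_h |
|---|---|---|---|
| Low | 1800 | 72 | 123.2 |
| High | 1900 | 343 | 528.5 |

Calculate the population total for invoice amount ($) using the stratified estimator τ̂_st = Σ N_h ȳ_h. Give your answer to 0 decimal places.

τ̂_st = Σ N_h ȳ_h = 1800·123.2 + 1900·528.5 = 1225910

τ̂_st ≈ 1225910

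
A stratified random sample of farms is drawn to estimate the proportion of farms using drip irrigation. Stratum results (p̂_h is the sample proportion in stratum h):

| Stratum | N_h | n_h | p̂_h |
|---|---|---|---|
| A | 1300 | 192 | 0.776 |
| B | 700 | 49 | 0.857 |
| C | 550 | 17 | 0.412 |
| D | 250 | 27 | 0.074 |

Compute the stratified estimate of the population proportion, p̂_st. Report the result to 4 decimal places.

N = 2800; stratum weights W_h = N_h/N.
p̂_st = Σ W_h p̂_h = (1300·0.776 + 700·0.857 + 550·0.412 + 250·0.074)/2800 = 0.66207

p̂_st ≈ 0.6621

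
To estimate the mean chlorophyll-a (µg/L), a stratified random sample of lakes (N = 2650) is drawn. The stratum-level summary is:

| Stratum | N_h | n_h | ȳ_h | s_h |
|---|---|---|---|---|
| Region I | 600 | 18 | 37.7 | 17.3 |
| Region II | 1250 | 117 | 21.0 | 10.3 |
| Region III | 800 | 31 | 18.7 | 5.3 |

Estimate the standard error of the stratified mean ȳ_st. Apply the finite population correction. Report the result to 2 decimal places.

SE(ȳ_st) ≈ 1.04

V̂(ȳ_st) = Σ W_h² (1 − n_h/N_h) s_h²/n_h, with W_h = N_h/N and N = 2650:
  stratum Region I: (600/2650)²·(1 − 18/600)·17.3²/18 = 0.826803
  stratum Region II: (1250/2650)²·(1 − 117/1250)·10.3²/117 = 0.182868
  stratum Region III: (800/2650)²·(1 − 31/800)·5.3²/31 = 0.0793806
V̂(ȳ_st) = 1.08905
SE(ȳ_st) = √1.08905 = 1.04358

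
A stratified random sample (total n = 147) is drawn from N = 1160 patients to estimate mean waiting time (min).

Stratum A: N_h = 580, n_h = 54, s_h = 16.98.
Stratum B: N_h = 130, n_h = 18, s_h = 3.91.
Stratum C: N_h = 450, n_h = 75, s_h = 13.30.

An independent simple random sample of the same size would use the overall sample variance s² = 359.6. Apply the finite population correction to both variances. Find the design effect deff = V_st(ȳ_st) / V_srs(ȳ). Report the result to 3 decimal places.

deff ≈ 0.709

V̂(ȳ_st) = Σ W_h² (1 − n_h/N_h) s_h²/n_h, with W_h = N_h/N and N = 1160:
  stratum A: (580/1160)²·(1 − 54/580)·16.98²/54 = 1.21054
  stratum B: (130/1160)²·(1 − 18/130)·3.91²/18 = 0.00919023
  stratum C: (450/1160)²·(1 − 75/450)·13.30²/75 = 0.295781
V_st = 1.51551
V_srs = (1 − 147/1160)·359.6/147 = 2.13626
deff = V_st / V_srs = 1.51551/2.13626 = 0.7094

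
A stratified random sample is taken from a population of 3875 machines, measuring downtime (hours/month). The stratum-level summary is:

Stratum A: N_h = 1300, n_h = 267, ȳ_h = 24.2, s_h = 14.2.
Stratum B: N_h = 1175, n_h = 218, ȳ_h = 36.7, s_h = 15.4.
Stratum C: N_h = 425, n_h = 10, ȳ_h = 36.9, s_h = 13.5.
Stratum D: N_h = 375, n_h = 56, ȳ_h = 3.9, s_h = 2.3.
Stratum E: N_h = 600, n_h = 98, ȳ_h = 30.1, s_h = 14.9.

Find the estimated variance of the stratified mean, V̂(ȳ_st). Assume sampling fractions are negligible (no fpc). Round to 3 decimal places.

V̂(ȳ_st) = Σ W_h² s_h²/n_h, with W_h = N_h/N and N = 3875:
  stratum A: (1300/3875)²·14.2²/267 = 0.084998
  stratum B: (1175/3875)²·15.4²/218 = 0.100027
  stratum C: (425/3875)²·13.5²/10 = 0.219231
  stratum D: (375/3875)²·2.3²/56 = 0.000884681
  stratum E: (600/3875)²·14.9²/98 = 0.0543132
V̂(ȳ_st) = 0.459454

V̂(ȳ_st) ≈ 0.459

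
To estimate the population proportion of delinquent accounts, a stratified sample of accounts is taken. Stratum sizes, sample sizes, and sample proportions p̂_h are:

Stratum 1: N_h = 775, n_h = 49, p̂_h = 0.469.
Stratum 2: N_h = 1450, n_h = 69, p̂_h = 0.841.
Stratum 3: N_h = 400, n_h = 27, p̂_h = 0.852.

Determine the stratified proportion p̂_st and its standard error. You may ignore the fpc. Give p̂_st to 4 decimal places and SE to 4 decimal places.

p̂_st ≈ 0.7328, SE ≈ 0.0341

N = 2625; stratum weights W_h = N_h/N.
p̂_st = Σ W_h p̂_h = (775·0.469 + 1450·0.841 + 400·0.852)/2625 = 0.73285
V̂(p̂_st) = Σ W_h² p̂_h(1−p̂_h)/(n_h−1):
  stratum 1: (775/2625)²·0.469·0.531/48 = 0.000452242
  stratum 2: (1450/2625)²·0.841·0.159/68 = 0.000600014
  stratum 3: (400/2625)²·0.852·0.148/26 = 0.000112613
V̂(p̂_st) = 0.00116487; SE = √V̂ = 0.0341302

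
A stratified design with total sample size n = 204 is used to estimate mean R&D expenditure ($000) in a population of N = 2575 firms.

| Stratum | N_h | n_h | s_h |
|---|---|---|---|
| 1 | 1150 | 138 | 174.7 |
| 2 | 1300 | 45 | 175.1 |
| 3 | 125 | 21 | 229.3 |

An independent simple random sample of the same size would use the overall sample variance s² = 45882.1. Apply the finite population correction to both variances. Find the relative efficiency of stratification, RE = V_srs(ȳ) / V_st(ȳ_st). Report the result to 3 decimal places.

V̂(ȳ_st) = Σ W_h² (1 − n_h/N_h) s_h²/n_h, with W_h = N_h/N and N = 2575:
  stratum 1: (1150/2575)²·(1 − 138/1150)·174.7²/138 = 38.8178
  stratum 2: (1300/2575)²·(1 − 45/1300)·175.1²/45 = 167.646
  stratum 3: (125/2575)²·(1 − 21/125)·229.3²/21 = 4.90883
V_st = 211.372
V_srs = (1 − 204/2575)·45882.1/204 = 207.094
Relative efficiency = V_srs / V_st = 207.094/211.372 = 0.9798

RE ≈ 0.980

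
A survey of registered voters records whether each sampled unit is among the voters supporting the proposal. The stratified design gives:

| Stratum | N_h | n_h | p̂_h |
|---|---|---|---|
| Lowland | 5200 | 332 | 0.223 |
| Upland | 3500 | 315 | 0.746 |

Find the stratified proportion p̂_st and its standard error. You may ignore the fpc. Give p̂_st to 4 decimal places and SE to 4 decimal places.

p̂_st ≈ 0.4334, SE ≈ 0.0169

N = 8700; stratum weights W_h = N_h/N.
p̂_st = Σ W_h p̂_h = (5200·0.223 + 3500·0.746)/8700 = 0.43340
V̂(p̂_st) = Σ W_h² p̂_h(1−p̂_h)/(n_h−1):
  stratum Lowland: (5200/8700)²·0.223·0.777/331 = 0.000187011
  stratum Upland: (3500/8700)²·0.746·0.254/314 = 9.76653e-05
V̂(p̂_st) = 0.000284676; SE = √V̂ = 0.0168723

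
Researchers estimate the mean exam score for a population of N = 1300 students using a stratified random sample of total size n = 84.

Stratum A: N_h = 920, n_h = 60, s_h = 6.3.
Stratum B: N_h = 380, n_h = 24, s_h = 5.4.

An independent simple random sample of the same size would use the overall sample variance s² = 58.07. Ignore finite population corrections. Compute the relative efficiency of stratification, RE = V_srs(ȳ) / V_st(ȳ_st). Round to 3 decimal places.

RE ≈ 1.589

V̂(ȳ_st) = Σ W_h² s_h²/n_h, with W_h = N_h/N and N = 1300:
  stratum A: (920/1300)²·6.3²/60 = 0.331298
  stratum B: (380/1300)²·5.4²/24 = 0.103814
V_st = 0.435112
V_srs = s²/n = 58.07/84 = 0.69131
Relative efficiency = V_srs / V_st = 0.69131/0.435112 = 1.5888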